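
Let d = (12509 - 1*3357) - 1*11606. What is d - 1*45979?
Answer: -48433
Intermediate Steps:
d = -2454 (d = (12509 - 3357) - 11606 = 9152 - 11606 = -2454)
d - 1*45979 = -2454 - 1*45979 = -2454 - 45979 = -48433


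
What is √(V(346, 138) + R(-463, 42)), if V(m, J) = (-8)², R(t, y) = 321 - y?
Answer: 7*√7 ≈ 18.520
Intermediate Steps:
V(m, J) = 64
√(V(346, 138) + R(-463, 42)) = √(64 + (321 - 1*42)) = √(64 + (321 - 42)) = √(64 + 279) = √343 = 7*√7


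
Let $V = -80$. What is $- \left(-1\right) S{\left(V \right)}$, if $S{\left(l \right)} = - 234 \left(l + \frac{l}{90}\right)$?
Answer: $18928$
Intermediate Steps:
$S{\left(l \right)} = - \frac{1183 l}{5}$ ($S{\left(l \right)} = - 234 \left(l + l \frac{1}{90}\right) = - 234 \left(l + \frac{l}{90}\right) = - 234 \frac{91 l}{90} = - \frac{1183 l}{5}$)
$- \left(-1\right) S{\left(V \right)} = - \left(-1\right) \left(\left(- \frac{1183}{5}\right) \left(-80\right)\right) = - \left(-1\right) 18928 = \left(-1\right) \left(-18928\right) = 18928$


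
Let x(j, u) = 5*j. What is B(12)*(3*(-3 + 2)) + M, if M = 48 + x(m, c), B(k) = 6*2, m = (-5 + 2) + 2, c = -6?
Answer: 7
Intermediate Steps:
m = -1 (m = -3 + 2 = -1)
B(k) = 12
M = 43 (M = 48 + 5*(-1) = 48 - 5 = 43)
B(12)*(3*(-3 + 2)) + M = 12*(3*(-3 + 2)) + 43 = 12*(3*(-1)) + 43 = 12*(-3) + 43 = -36 + 43 = 7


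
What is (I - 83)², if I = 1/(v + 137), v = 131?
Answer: 494751049/71824 ≈ 6888.4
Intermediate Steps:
I = 1/268 (I = 1/(131 + 137) = 1/268 ≈ 0.0037313)
(I - 83)² = (1/268 - 83)² = (-22243/268)² = 494751049/71824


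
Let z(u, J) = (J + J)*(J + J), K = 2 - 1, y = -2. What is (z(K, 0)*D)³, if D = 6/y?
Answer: 0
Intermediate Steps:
D = -3 (D = 6/(-2) = 6*(-½) = -3)
K = 1
z(u, J) = 4*J² (z(u, J) = (2*J)*(2*J) = 4*J²)
(z(K, 0)*D)³ = ((4*0²)*(-3))³ = ((4*0)*(-3))³ = (0*(-3))³ = 0³ = 0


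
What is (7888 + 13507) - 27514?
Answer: -6119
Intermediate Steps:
(7888 + 13507) - 27514 = 21395 - 27514 = -6119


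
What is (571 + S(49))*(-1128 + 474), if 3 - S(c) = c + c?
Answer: -311304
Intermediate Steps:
S(c) = 3 - 2*c (S(c) = 3 - (c + c) = 3 - 2*c)
(571 + S(49))*(-1128 + 474) = (571 + (3 - 2*49))*(-1128 + 474) = (571 + (3 - 98))*(-654) = (571 - 95)*(-654) = 476*(-654) = -311304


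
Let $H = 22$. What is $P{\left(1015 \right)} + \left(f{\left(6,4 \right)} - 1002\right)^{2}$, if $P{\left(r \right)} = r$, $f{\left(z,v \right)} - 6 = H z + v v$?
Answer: $720119$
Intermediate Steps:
$f{\left(z,v \right)} = 6 + v^{2} + 22 z$ ($f{\left(z,v \right)} = 6 + \left(22 z + v v\right) = 6 + \left(22 z + v^{2}\right) = 6 + \left(v^{2} + 22 z\right) = 6 + v^{2} + 22 z$)
$P{\left(1015 \right)} + \left(f{\left(6,4 \right)} - 1002\right)^{2} = 1015 + \left(\left(6 + 4^{2} + 22 \cdot 6\right) - 1002\right)^{2} = 1015 + \left(\left(6 + 16 + 132\right) - 1002\right)^{2} = 1015 + \left(154 - 1002\right)^{2} = 1015 + \left(-848\right)^{2} = 1015 + 719104 = 720119$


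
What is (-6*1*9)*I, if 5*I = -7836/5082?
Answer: 70524/4235 ≈ 16.653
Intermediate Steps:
I = -1306/4235 (I = (-7836/5082)/5 = (-7836*1/5082)/5 = (1/5)*(-1306/847) = -1306/4235 ≈ -0.30838)
(-6*1*9)*I = (-6*1*9)*(-1306/4235) = -6*9*(-1306/4235) = -54*(-1306/4235) = 70524/4235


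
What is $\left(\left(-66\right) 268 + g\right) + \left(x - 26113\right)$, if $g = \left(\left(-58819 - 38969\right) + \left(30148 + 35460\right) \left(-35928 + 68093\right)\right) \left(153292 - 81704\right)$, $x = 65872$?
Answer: $151063818710887$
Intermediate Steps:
$g = 151063818688816$ ($g = \left(-97788 + 65608 \cdot 32165\right) 71588 = \left(-97788 + 2110281320\right) 71588 = 2110183532 \cdot 71588 = 151063818688816$)
$\left(\left(-66\right) 268 + g\right) + \left(x - 26113\right) = \left(\left(-66\right) 268 + 151063818688816\right) + \left(65872 - 26113\right) = \left(-17688 + 151063818688816\right) + 39759 = 151063818671128 + 39759 = 151063818710887$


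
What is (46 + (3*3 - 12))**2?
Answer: 1849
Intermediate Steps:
(46 + (3*3 - 12))**2 = (46 + (9 - 12))**2 = (46 - 3)**2 = 43**2 = 1849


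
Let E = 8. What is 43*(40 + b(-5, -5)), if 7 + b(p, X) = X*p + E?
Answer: 2838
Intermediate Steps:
b(p, X) = 1 + X*p (b(p, X) = -7 + (X*p + 8) = -7 + (8 + X*p) = 1 + X*p)
43*(40 + b(-5, -5)) = 43*(40 + (1 - 5*(-5))) = 43*(40 + (1 + 25)) = 43*(40 + 26) = 43*66 = 2838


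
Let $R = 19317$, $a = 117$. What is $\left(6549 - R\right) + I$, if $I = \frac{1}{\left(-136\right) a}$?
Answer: $- \frac{203164417}{15912} \approx -12768.0$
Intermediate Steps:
$I = - \frac{1}{15912}$ ($I = \frac{1}{\left(-136\right) 117} = \frac{1}{-15912} = - \frac{1}{15912} \approx -6.2846 \cdot 10^{-5}$)
$\left(6549 - R\right) + I = \left(6549 - 19317\right) - \frac{1}{15912} = -12768 - \frac{1}{15912} = - \frac{203164417}{15912}$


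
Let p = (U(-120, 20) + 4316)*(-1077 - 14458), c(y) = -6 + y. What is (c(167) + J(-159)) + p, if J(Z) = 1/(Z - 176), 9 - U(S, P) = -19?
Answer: -22607099466/335 ≈ -6.7484e+7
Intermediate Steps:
U(S, P) = 28 (U(S, P) = 9 - 1*(-19) = 9 + 19 = 28)
J(Z) = 1/(-176 + Z)
p = -67484040 (p = (28 + 4316)*(-1077 - 14458) = 4344*(-15535) = -67484040)
(c(167) + J(-159)) + p = ((-6 + 167) + 1/(-176 - 159)) - 67484040 = (161 + 1/(-335)) - 67484040 = (161 - 1/335) - 67484040 = 53934/335 - 67484040 = -22607099466/335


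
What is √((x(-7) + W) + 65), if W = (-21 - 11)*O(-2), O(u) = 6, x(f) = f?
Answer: I*√134 ≈ 11.576*I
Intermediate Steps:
W = -192 (W = (-21 - 11)*6 = -32*6 = -192)
√((x(-7) + W) + 65) = √((-7 - 192) + 65) = √(-199 + 65) = √(-134) = I*√134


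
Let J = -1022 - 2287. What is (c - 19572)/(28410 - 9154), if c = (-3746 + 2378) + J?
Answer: -24249/19256 ≈ -1.2593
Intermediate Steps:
J = -3309
c = -4677 (c = (-3746 + 2378) - 3309 = -1368 - 3309 = -4677)
(c - 19572)/(28410 - 9154) = (-4677 - 19572)/(28410 - 9154) = -24249/19256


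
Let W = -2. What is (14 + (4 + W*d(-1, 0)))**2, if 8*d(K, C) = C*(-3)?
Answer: 324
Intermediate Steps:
d(K, C) = -3*C/8 (d(K, C) = (C*(-3))/8 = (-3*C)/8 = -3*C/8)
(14 + (4 + W*d(-1, 0)))**2 = (14 + (4 - (-3)*0/4))**2 = (14 + (4 - 2*0))**2 = (14 + (4 + 0))**2 = (14 + 4)**2 = 18**2 = 324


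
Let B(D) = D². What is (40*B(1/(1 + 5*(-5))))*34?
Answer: 85/36 ≈ 2.3611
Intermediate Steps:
(40*B(1/(1 + 5*(-5))))*34 = (40*(1/(1 + 5*(-5)))²)*34 = (40*(1/(1 - 25))²)*34 = (40*(1/(-24))²)*34 = (40*(-1/24)²)*34 = (40*(1/576))*34 = (5/72)*34 = 85/36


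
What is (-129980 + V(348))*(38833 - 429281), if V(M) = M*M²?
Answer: -16404365046976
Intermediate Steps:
V(M) = M³
(-129980 + V(348))*(38833 - 429281) = (-129980 + 348³)*(38833 - 429281) = (-129980 + 42144192)*(-390448) = 42014212*(-390448) = -16404365046976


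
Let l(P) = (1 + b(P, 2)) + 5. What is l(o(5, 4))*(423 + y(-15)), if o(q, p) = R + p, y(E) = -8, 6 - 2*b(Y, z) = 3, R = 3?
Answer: 6225/2 ≈ 3112.5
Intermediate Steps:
b(Y, z) = 3/2 (b(Y, z) = 3 - ½*3 = 3 - 3/2 = 3/2)
o(q, p) = 3 + p
l(P) = 15/2 (l(P) = (1 + 3/2) + 5 = 5/2 + 5 = 15/2)
l(o(5, 4))*(423 + y(-15)) = 15*(423 - 8)/2 = (15/2)*415 = 6225/2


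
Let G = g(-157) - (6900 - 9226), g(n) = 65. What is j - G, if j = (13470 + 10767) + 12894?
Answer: 34740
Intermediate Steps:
j = 37131 (j = 24237 + 12894 = 37131)
G = 2391 (G = 65 - (6900 - 9226) = 65 - 1*(-2326) = 65 + 2326 = 2391)
j - G = 37131 - 1*2391 = 37131 - 2391 = 34740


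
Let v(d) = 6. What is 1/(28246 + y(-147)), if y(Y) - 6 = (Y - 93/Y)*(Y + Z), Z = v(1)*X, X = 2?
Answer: 49/2352568 ≈ 2.0828e-5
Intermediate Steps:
Z = 12 (Z = 6*2 = 12)
y(Y) = 6 + (12 + Y)*(Y - 93/Y) (y(Y) = 6 + (Y - 93/Y)*(Y + 12) = 6 + (Y - 93/Y)*(12 + Y) = 6 + (12 + Y)*(Y - 93/Y))
1/(28246 + y(-147)) = 1/(28246 + (-87 + (-147)**2 - 1116/(-147) + 12*(-147))) = 1/(28246 + (-87 + 21609 - 1116*(-1/147) - 1764)) = 1/(28246 + (-87 + 21609 + 372/49 - 1764)) = 1/(28246 + 968514/49) = 1/(2352568/49) = 49/2352568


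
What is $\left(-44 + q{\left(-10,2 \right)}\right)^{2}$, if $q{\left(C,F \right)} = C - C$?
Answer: $1936$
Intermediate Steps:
$q{\left(C,F \right)} = 0$
$\left(-44 + q{\left(-10,2 \right)}\right)^{2} = \left(-44 + 0\right)^{2} = \left(-44\right)^{2} = 1936$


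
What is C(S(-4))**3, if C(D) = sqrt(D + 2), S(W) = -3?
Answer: -I ≈ -1.0*I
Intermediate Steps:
C(D) = sqrt(2 + D)
C(S(-4))**3 = (sqrt(2 - 3))**3 = (sqrt(-1))**3 = I**3 = -I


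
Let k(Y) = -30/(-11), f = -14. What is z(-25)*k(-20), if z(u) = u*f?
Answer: 10500/11 ≈ 954.54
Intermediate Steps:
z(u) = -14*u (z(u) = u*(-14) = -14*u)
k(Y) = 30/11 (k(Y) = -30*(-1/11) = 30/11)
z(-25)*k(-20) = -14*(-25)*(30/11) = 350*(30/11) = 10500/11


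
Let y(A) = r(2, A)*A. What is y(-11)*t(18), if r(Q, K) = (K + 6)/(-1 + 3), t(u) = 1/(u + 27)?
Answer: 11/18 ≈ 0.61111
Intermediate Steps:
t(u) = 1/(27 + u)
r(Q, K) = 3 + K/2 (r(Q, K) = (6 + K)/2 = (6 + K)*(1/2) = 3 + K/2)
y(A) = A*(3 + A/2) (y(A) = (3 + A/2)*A = A*(3 + A/2))
y(-11)*t(18) = ((1/2)*(-11)*(6 - 11))/(27 + 18) = ((1/2)*(-11)*(-5))/45 = (55/2)*(1/45) = 11/18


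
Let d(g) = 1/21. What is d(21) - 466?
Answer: -9785/21 ≈ -465.95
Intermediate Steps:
d(g) = 1/21
d(21) - 466 = 1/21 - 466 = -9785/21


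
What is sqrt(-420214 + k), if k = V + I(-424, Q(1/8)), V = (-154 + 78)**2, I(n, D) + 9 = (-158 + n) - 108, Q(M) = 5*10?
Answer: I*sqrt(415137) ≈ 644.31*I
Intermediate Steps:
Q(M) = 50
I(n, D) = -275 + n (I(n, D) = -9 + ((-158 + n) - 108) = -9 + (-266 + n) = -275 + n)
V = 5776 (V = (-76)**2 = 5776)
k = 5077 (k = 5776 + (-275 - 424) = 5776 - 699 = 5077)
sqrt(-420214 + k) = sqrt(-420214 + 5077) = sqrt(-415137) = I*sqrt(415137)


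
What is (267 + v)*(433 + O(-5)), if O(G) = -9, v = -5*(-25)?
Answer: 166208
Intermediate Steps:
v = 125
(267 + v)*(433 + O(-5)) = (267 + 125)*(433 - 9) = 392*424 = 166208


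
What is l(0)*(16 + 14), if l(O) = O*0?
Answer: 0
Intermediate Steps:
l(O) = 0
l(0)*(16 + 14) = 0*(16 + 14) = 0*30 = 0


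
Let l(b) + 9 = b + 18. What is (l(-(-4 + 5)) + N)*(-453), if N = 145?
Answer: -69309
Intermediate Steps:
l(b) = 9 + b (l(b) = -9 + (b + 18) = -9 + (18 + b) = 9 + b)
(l(-(-4 + 5)) + N)*(-453) = ((9 - (-4 + 5)) + 145)*(-453) = ((9 - 1*1) + 145)*(-453) = ((9 - 1) + 145)*(-453) = (8 + 145)*(-453) = 153*(-453) = -69309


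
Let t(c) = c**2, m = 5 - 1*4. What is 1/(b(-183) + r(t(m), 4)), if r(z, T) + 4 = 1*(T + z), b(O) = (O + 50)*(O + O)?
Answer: 1/48679 ≈ 2.0543e-5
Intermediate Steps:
m = 1 (m = 5 - 4 = 1)
b(O) = 2*O*(50 + O) (b(O) = (50 + O)*(2*O) = 2*O*(50 + O))
r(z, T) = -4 + T + z (r(z, T) = -4 + 1*(T + z) = -4 + (T + z) = -4 + T + z)
1/(b(-183) + r(t(m), 4)) = 1/(2*(-183)*(50 - 183) + (-4 + 4 + 1**2)) = 1/(2*(-183)*(-133) + (-4 + 4 + 1)) = 1/(48678 + 1) = 1/48679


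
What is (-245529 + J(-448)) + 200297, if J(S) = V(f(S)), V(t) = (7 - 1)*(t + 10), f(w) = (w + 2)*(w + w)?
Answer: 2352524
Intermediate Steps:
f(w) = 2*w*(2 + w) (f(w) = (2 + w)*(2*w) = 2*w*(2 + w))
V(t) = 60 + 6*t (V(t) = 6*(10 + t) = 60 + 6*t)
J(S) = 60 + 12*S*(2 + S) (J(S) = 60 + 6*(2*S*(2 + S)) = 60 + 12*S*(2 + S))
(-245529 + J(-448)) + 200297 = (-245529 + (60 + 12*(-448)*(2 - 448))) + 200297 = (-245529 + (60 + 12*(-448)*(-446))) + 200297 = (-245529 + (60 + 2397696)) + 200297 = (-245529 + 2397756) + 200297 = 2152227 + 200297 = 2352524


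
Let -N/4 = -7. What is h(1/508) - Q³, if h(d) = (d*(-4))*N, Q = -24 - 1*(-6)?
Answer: 740636/127 ≈ 5831.8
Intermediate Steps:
N = 28 (N = -4*(-7) = 28)
Q = -18 (Q = -24 + 6 = -18)
h(d) = -112*d (h(d) = (d*(-4))*28 = -4*d*28 = -112*d)
h(1/508) - Q³ = -112/508 - 1*(-18)³ = -112*1/508 - 1*(-5832) = -28/127 + 5832 = 740636/127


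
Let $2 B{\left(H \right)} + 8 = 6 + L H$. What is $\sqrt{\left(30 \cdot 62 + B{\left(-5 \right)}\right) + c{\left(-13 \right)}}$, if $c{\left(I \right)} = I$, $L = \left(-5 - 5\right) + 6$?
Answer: $8 \sqrt{29} \approx 43.081$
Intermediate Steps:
$L = -4$ ($L = -10 + 6 = -4$)
$B{\left(H \right)} = -1 - 2 H$ ($B{\left(H \right)} = -4 + \frac{6 - 4 H}{2} = -4 - \left(-3 + 2 H\right) = -1 - 2 H$)
$\sqrt{\left(30 \cdot 62 + B{\left(-5 \right)}\right) + c{\left(-13 \right)}} = \sqrt{\left(30 \cdot 62 - -9\right) - 13} = \sqrt{\left(1860 + \left(-1 + 10\right)\right) - 13} = \sqrt{\left(1860 + 9\right) - 13} = \sqrt{1869 - 13} = \sqrt{1856} = 8 \sqrt{29}$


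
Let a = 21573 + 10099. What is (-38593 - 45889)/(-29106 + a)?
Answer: -42241/1283 ≈ -32.924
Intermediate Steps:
a = 31672
(-38593 - 45889)/(-29106 + a) = (-38593 - 45889)/(-29106 + 31672) = -84482/2566 = -84482*1/2566 = -42241/1283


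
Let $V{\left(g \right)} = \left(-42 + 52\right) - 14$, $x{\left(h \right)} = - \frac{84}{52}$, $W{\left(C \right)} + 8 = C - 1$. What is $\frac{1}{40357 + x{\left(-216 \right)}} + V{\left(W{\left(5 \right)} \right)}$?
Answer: $- \frac{2098467}{524620} \approx -4.0$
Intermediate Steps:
$W{\left(C \right)} = -9 + C$ ($W{\left(C \right)} = -8 + \left(C - 1\right) = -8 + \left(-1 + C\right) = -9 + C$)
$x{\left(h \right)} = - \frac{21}{13}$ ($x{\left(h \right)} = \left(-84\right) \frac{1}{52} = - \frac{21}{13}$)
$V{\left(g \right)} = -4$ ($V{\left(g \right)} = 10 - 14 = -4$)
$\frac{1}{40357 + x{\left(-216 \right)}} + V{\left(W{\left(5 \right)} \right)} = \frac{1}{40357 - \frac{21}{13}} - 4 = \frac{1}{\frac{524620}{13}} - 4 = \frac{13}{524620} - 4 = - \frac{2098467}{524620}$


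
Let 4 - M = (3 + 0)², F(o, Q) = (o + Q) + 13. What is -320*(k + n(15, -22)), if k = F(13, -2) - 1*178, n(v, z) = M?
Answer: 50880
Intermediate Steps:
F(o, Q) = 13 + Q + o (F(o, Q) = (Q + o) + 13 = 13 + Q + o)
M = -5 (M = 4 - (3 + 0)² = 4 - 1*3² = 4 - 1*9 = 4 - 9 = -5)
n(v, z) = -5
k = -154 (k = (13 - 2 + 13) - 1*178 = 24 - 178 = -154)
-320*(k + n(15, -22)) = -320*(-154 - 5) = -320*(-159) = 50880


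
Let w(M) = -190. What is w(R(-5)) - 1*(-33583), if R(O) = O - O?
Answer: 33393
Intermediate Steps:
R(O) = 0
w(R(-5)) - 1*(-33583) = -190 - 1*(-33583) = -190 + 33583 = 33393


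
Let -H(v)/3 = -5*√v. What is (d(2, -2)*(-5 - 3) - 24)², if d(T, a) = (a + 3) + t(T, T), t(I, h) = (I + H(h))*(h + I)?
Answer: 470016 + 92160*√2 ≈ 6.0035e+5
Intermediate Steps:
H(v) = 15*√v (H(v) = -(-15)*√v = 15*√v)
t(I, h) = (I + h)*(I + 15*√h) (t(I, h) = (I + 15*√h)*(h + I) = (I + 15*√h)*(I + h) = (I + h)*(I + 15*√h))
d(T, a) = 3 + a + 2*T² + 30*T^(3/2) (d(T, a) = (a + 3) + (T² + 15*T^(3/2) + T*T + 15*T*√T) = (3 + a) + (T² + 15*T^(3/2) + T² + 15*T^(3/2)) = (3 + a) + (2*T² + 30*T^(3/2)) = 3 + a + 2*T² + 30*T^(3/2))
(d(2, -2)*(-5 - 3) - 24)² = ((3 - 2 + 2*2² + 30*2^(3/2))*(-5 - 3) - 24)² = ((3 - 2 + 2*4 + 30*(2*√2))*(-8) - 24)² = ((3 - 2 + 8 + 60*√2)*(-8) - 24)² = ((9 + 60*√2)*(-8) - 24)² = ((-72 - 480*√2) - 24)² = (-96 - 480*√2)²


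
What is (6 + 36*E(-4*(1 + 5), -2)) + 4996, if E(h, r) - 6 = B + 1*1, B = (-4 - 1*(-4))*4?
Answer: 5254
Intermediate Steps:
B = 0 (B = (-4 + 4)*4 = 0*4 = 0)
E(h, r) = 7 (E(h, r) = 6 + (0 + 1*1) = 6 + (0 + 1) = 6 + 1 = 7)
(6 + 36*E(-4*(1 + 5), -2)) + 4996 = (6 + 36*7) + 4996 = (6 + 252) + 4996 = 258 + 4996 = 5254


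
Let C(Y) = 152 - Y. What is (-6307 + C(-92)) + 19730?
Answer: 13667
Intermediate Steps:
(-6307 + C(-92)) + 19730 = (-6307 + (152 - 1*(-92))) + 19730 = (-6307 + (152 + 92)) + 19730 = (-6307 + 244) + 19730 = -6063 + 19730 = 13667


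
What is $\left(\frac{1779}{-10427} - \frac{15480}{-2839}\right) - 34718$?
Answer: $- \frac{1027574660275}{29602253} \approx -34713.0$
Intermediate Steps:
$\left(\frac{1779}{-10427} - \frac{15480}{-2839}\right) - 34718 = \left(1779 \left(- \frac{1}{10427}\right) - - \frac{15480}{2839}\right) - 34718 = \left(- \frac{1779}{10427} + \frac{15480}{2839}\right) - 34718 = \frac{156359379}{29602253} - 34718 = - \frac{1027574660275}{29602253}$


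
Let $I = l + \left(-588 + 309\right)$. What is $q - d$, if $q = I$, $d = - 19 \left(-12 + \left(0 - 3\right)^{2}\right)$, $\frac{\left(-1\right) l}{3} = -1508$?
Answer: $4188$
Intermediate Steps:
$l = 4524$ ($l = \left(-3\right) \left(-1508\right) = 4524$)
$d = 57$ ($d = - 19 \left(-12 + \left(-3\right)^{2}\right) = - 19 \left(-12 + 9\right) = \left(-19\right) \left(-3\right) = 57$)
$I = 4245$ ($I = 4524 + \left(-588 + 309\right) = 4524 - 279 = 4245$)
$q = 4245$
$q - d = 4245 - 57 = 4188$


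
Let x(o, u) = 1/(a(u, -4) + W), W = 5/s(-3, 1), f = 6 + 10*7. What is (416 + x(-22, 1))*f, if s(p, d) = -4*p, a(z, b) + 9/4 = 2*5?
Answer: 1549640/49 ≈ 31625.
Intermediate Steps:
a(z, b) = 31/4 (a(z, b) = -9/4 + 2*5 = -9/4 + 10 = 31/4)
f = 76 (f = 6 + 70 = 76)
W = 5/12 (W = 5/((-4*(-3))) = 5/12 ≈ 0.41667)
x(o, u) = 6/49 (x(o, u) = 1/(31/4 + 5/12) = 1/(49/6) = 6/49)
(416 + x(-22, 1))*f = (416 + 6/49)*76 = (20390/49)*76 = 1549640/49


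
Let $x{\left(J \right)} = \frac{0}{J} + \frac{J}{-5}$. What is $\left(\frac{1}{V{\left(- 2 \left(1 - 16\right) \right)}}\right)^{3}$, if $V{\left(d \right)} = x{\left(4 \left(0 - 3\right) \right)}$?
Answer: $\frac{125}{1728} \approx 0.072338$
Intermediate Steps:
$x{\left(J \right)} = - \frac{J}{5}$ ($x{\left(J \right)} = 0 + J \left(- \frac{1}{5}\right) = 0 - \frac{J}{5} = - \frac{J}{5}$)
$V{\left(d \right)} = \frac{12}{5}$ ($V{\left(d \right)} = - \frac{4 \left(0 - 3\right)}{5} = - \frac{4 \left(-3\right)}{5} = \left(- \frac{1}{5}\right) \left(-12\right) = \frac{12}{5}$)
$\left(\frac{1}{V{\left(- 2 \left(1 - 16\right) \right)}}\right)^{3} = \left(\frac{1}{\frac{12}{5}}\right)^{3} = \left(\frac{5}{12}\right)^{3} = \frac{125}{1728}$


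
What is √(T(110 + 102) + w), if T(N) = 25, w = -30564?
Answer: I*√30539 ≈ 174.75*I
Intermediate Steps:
√(T(110 + 102) + w) = √(25 - 30564) = √(-30539) = I*√30539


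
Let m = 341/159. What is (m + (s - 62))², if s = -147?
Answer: 1081752100/25281 ≈ 42789.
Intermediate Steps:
m = 341/159 (m = 341*(1/159) = 341/159 ≈ 2.1447)
(m + (s - 62))² = (341/159 + (-147 - 62))² = (341/159 - 209)² = (-32890/159)² = 1081752100/25281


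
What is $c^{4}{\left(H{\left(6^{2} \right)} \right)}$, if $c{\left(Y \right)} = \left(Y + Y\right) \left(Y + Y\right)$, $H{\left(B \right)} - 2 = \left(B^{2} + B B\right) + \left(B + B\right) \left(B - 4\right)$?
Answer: $84798898621126257512451303079936$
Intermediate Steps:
$H{\left(B \right)} = 2 + 2 B^{2} + 2 B \left(-4 + B\right)$ ($H{\left(B \right)} = 2 + \left(\left(B^{2} + B B\right) + \left(B + B\right) \left(B - 4\right)\right) = 2 + \left(\left(B^{2} + B^{2}\right) + 2 B \left(-4 + B\right)\right) = 2 + \left(2 B^{2} + 2 B \left(-4 + B\right)\right) = 2 + 2 B^{2} + 2 B \left(-4 + B\right)$)
$c{\left(Y \right)} = 4 Y^{2}$ ($c{\left(Y \right)} = 2 Y 2 Y = 4 Y^{2}$)
$c^{4}{\left(H{\left(6^{2} \right)} \right)} = \left(4 \left(2 - 8 \cdot 6^{2} + 4 \left(6^{2}\right)^{2}\right)^{2}\right)^{4} = \left(4 \left(2 - 288 + 4 \cdot 36^{2}\right)^{2}\right)^{4} = \left(4 \left(2 - 288 + 4 \cdot 1296\right)^{2}\right)^{4} = \left(4 \left(2 - 288 + 5184\right)^{2}\right)^{4} = \left(4 \cdot 4898^{2}\right)^{4} = \left(4 \cdot 23990404\right)^{4} = 95961616^{4} = 84798898621126257512451303079936$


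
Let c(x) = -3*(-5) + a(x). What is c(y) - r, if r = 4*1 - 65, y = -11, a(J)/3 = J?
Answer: 43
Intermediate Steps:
a(J) = 3*J
c(x) = 15 + 3*x (c(x) = -3*(-5) + 3*x = 15 + 3*x)
r = -61 (r = 4 - 65 = -61)
c(y) - r = (15 + 3*(-11)) - 1*(-61) = (15 - 33) + 61 = -18 + 61 = 43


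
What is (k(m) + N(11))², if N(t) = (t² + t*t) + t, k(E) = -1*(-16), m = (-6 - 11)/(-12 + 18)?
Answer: 72361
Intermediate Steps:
m = -17/6 ≈ -2.8333
k(E) = 16
N(t) = t + 2*t² (N(t) = (t² + t²) + t = 2*t² + t = t + 2*t²)
(k(m) + N(11))² = (16 + 11*(1 + 2*11))² = (16 + 11*(1 + 22))² = (16 + 11*23)² = (16 + 253)² = 269² = 72361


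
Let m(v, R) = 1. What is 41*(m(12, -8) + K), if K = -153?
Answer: -6232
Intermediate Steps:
41*(m(12, -8) + K) = 41*(1 - 153) = 41*(-152) = -6232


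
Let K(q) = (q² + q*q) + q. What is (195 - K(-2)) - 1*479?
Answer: -290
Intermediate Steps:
K(q) = q + 2*q² (K(q) = (q² + q²) + q = 2*q² + q = q + 2*q²)
(195 - K(-2)) - 1*479 = (195 - (-2)*(1 + 2*(-2))) - 1*479 = (195 - (-2)*(1 - 4)) - 479 = (195 - (-2)*(-3)) - 479 = (195 - 1*6) - 479 = (195 - 6) - 479 = 189 - 479 = -290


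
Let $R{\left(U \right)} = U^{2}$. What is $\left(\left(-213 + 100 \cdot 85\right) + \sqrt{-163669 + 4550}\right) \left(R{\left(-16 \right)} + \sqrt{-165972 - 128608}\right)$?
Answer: $2 \left(128 + i \sqrt{73645}\right) \left(8287 + i \sqrt{159119}\right) \approx 1.905 \cdot 10^{6} + 4.5999 \cdot 10^{6} i$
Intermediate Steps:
$\left(\left(-213 + 100 \cdot 85\right) + \sqrt{-163669 + 4550}\right) \left(R{\left(-16 \right)} + \sqrt{-165972 - 128608}\right) = \left(\left(-213 + 100 \cdot 85\right) + \sqrt{-163669 + 4550}\right) \left(\left(-16\right)^{2} + \sqrt{-165972 - 128608}\right) = \left(\left(-213 + 8500\right) + \sqrt{-159119}\right) \left(256 + \sqrt{-294580}\right) = \left(8287 + i \sqrt{159119}\right) \left(256 + 2 i \sqrt{73645}\right) = \left(256 + 2 i \sqrt{73645}\right) \left(8287 + i \sqrt{159119}\right)$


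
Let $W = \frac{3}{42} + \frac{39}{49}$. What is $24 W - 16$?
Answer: $\frac{236}{49} \approx 4.8163$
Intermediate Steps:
$W = \frac{85}{98}$ ($W = 3 \cdot \frac{1}{42} + 39 \cdot \frac{1}{49} = \frac{1}{14} + \frac{39}{49} = \frac{85}{98} \approx 0.86735$)
$24 W - 16 = 24 \cdot \frac{85}{98} - 16 = \frac{1020}{49} - 16 = \frac{236}{49}$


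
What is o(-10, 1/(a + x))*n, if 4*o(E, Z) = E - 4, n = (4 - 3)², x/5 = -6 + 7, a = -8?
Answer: -7/2 ≈ -3.5000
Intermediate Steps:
x = 5 (x = 5*(-6 + 7) = 5*1 = 5)
n = 1 (n = 1² = 1)
o(E, Z) = -1 + E/4 (o(E, Z) = (E - 4)/4 = (-4 + E)/4 = -1 + E/4)
o(-10, 1/(a + x))*n = (-1 + (¼)*(-10))*1 = (-1 - 5/2)*1 = -7/2*1 = -7/2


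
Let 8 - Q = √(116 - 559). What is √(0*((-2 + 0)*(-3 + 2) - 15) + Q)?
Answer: √(8 - I*√443) ≈ 3.9062 - 2.6941*I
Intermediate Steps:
Q = 8 - I*√443 (Q = 8 - √(116 - 559) = 8 - √(-443) = 8 - I*√443 ≈ 8.0 - 21.048*I)
√(0*((-2 + 0)*(-3 + 2) - 15) + Q) = √(0*((-2 + 0)*(-3 + 2) - 15) + (8 - I*√443)) = √(0*(-2*(-1) - 15) + (8 - I*√443)) = √(0*(2 - 15) + (8 - I*√443)) = √(0*(-13) + (8 - I*√443)) = √(0 + (8 - I*√443)) = √(8 - I*√443)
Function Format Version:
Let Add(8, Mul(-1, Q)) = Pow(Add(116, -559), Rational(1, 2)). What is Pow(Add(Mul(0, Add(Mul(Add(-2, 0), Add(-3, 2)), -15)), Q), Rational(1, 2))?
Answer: Pow(Add(8, Mul(-1, I, Pow(443, Rational(1, 2)))), Rational(1, 2)) ≈ Add(3.9062, Mul(-2.6941, I))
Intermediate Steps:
Q = Add(8, Mul(-1, I, Pow(443, Rational(1, 2)))) (Q = Add(8, Mul(-1, Pow(Add(116, -559), Rational(1, 2)))) = Add(8, Mul(-1, Pow(-443, Rational(1, 2)))) = Add(8, Mul(-1, Mul(I, Pow(443, Rational(1, 2))))) = Add(8, Mul(-1, I, Pow(443, Rational(1, 2)))) ≈ Add(8.0000, Mul(-21.048, I)))
Pow(Add(Mul(0, Add(Mul(Add(-2, 0), Add(-3, 2)), -15)), Q), Rational(1, 2)) = Pow(Add(Mul(0, Add(Mul(Add(-2, 0), Add(-3, 2)), -15)), Add(8, Mul(-1, I, Pow(443, Rational(1, 2))))), Rational(1, 2)) = Pow(Add(Mul(0, Add(Mul(-2, -1), -15)), Add(8, Mul(-1, I, Pow(443, Rational(1, 2))))), Rational(1, 2)) = Pow(Add(Mul(0, Add(2, -15)), Add(8, Mul(-1, I, Pow(443, Rational(1, 2))))), Rational(1, 2)) = Pow(Add(Mul(0, -13), Add(8, Mul(-1, I, Pow(443, Rational(1, 2))))), Rational(1, 2)) = Pow(Add(0, Add(8, Mul(-1, I, Pow(443, Rational(1, 2))))), Rational(1, 2)) = Pow(Add(8, Mul(-1, I, Pow(443, Rational(1, 2)))), Rational(1, 2))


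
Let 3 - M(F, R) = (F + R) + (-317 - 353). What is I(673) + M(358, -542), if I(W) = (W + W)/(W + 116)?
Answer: 677519/789 ≈ 858.71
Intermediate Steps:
I(W) = 2*W/(116 + W) (I(W) = (2*W)/(116 + W) = 2*W/(116 + W))
M(F, R) = 673 - F - R (M(F, R) = 3 - ((F + R) + (-317 - 353)) = 3 - ((F + R) - 670) = 3 - (-670 + F + R) = 3 + (670 - F - R) = 673 - F - R)
I(673) + M(358, -542) = 2*673/(116 + 673) + (673 - 1*358 - 1*(-542)) = 2*673/789 + (673 - 358 + 542) = 2*673*(1/789) + 857 = 1346/789 + 857 = 677519/789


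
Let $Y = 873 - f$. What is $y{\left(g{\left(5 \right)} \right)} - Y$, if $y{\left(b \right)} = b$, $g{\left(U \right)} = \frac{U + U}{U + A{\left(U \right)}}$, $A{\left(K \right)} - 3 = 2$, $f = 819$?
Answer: $-53$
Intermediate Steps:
$A{\left(K \right)} = 5$ ($A{\left(K \right)} = 3 + 2 = 5$)
$g{\left(U \right)} = \frac{2 U}{5 + U}$ ($g{\left(U \right)} = \frac{U + U}{U + 5} = \frac{2 U}{5 + U}$)
$Y = 54$ ($Y = 873 - 819 = 54$)
$y{\left(g{\left(5 \right)} \right)} - Y = 2 \cdot 5 \frac{1}{5 + 5} - 54 = 2 \cdot 5 \cdot \frac{1}{10} - 54 = 1 - 54 = -53$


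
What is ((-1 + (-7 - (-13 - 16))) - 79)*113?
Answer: -6554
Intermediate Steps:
((-1 + (-7 - (-13 - 16))) - 79)*113 = ((-1 + (-7 - 1*(-29))) - 79)*113 = ((-1 + (-7 + 29)) - 79)*113 = ((-1 + 22) - 79)*113 = (21 - 79)*113 = -58*113 = -6554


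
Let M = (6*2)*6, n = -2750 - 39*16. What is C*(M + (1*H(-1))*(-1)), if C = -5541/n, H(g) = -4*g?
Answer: 188394/1687 ≈ 111.67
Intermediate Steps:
n = -3374 (n = -2750 - 624 = -3374)
M = 72 (M = 12*6 = 72)
C = 5541/3374 (C = -5541/(-3374) = -5541*(-1/3374) = 5541/3374 ≈ 1.6423)
C*(M + (1*H(-1))*(-1)) = 5541*(72 + (1*(-4*(-1)))*(-1))/3374 = 5541*(72 + (1*4)*(-1))/3374 = 5541*(72 + 4*(-1))/3374 = 5541*(72 - 4)/3374 = (5541/3374)*68 = 188394/1687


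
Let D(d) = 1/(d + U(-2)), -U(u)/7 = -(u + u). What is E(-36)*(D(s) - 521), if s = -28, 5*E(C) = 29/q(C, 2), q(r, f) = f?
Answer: -846133/560 ≈ -1511.0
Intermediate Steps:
U(u) = 14*u (U(u) = -(-7)*(u + u) = -(-7)*2*u = -(-14)*u = 14*u)
E(C) = 29/10 (E(C) = (29/2)/5 = (29*(½))/5 = (⅕)*(29/2) = 29/10)
D(d) = 1/(-28 + d) (D(d) = 1/(d + 14*(-2)) = 1/(d - 28) = 1/(-28 + d))
E(-36)*(D(s) - 521) = 29*(1/(-28 - 28) - 521)/10 = 29*(1/(-56) - 521)/10 = 29*(-1/56 - 521)/10 = (29/10)*(-29177/56) = -846133/560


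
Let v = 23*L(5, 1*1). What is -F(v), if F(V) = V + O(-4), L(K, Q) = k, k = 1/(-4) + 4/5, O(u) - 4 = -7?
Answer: -193/20 ≈ -9.6500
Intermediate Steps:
O(u) = -3 (O(u) = 4 - 7 = -3)
k = 11/20 (k = 1*(-1/4) + 4*(1/5) = -1/4 + 4/5 = 11/20 ≈ 0.55000)
L(K, Q) = 11/20
v = 253/20 (v = 23*(11/20) = 253/20 ≈ 12.650)
F(V) = -3 + V (F(V) = V - 3 = -3 + V)
-F(v) = -(-3 + 253/20) = -1*193/20 = -193/20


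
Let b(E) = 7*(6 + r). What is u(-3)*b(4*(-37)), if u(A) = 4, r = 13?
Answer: 532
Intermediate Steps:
b(E) = 133 (b(E) = 7*(6 + 13) = 7*19 = 133)
u(-3)*b(4*(-37)) = 4*133 = 532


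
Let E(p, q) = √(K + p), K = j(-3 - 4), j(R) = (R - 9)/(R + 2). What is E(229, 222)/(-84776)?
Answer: -3*√645/423880 ≈ -0.00017975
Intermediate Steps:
j(R) = (-9 + R)/(2 + R)
K = 16/5 (K = (-9 + (-3 - 4))/(2 + (-3 - 4)) = (-9 - 7)/(2 - 7) = -16/(-5) = -⅕*(-16) = 16/5 ≈ 3.2000)
E(p, q) = √(16/5 + p)
E(229, 222)/(-84776) = (√(80 + 25*229)/5)/(-84776) = (√(80 + 5725)/5)*(-1/84776) = (√5805/5)*(-1/84776) = ((3*√645)/5)*(-1/84776) = (3*√645/5)*(-1/84776) = -3*√645/423880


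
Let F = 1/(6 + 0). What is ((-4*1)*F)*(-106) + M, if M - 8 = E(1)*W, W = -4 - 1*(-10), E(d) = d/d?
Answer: 254/3 ≈ 84.667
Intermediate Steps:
E(d) = 1
F = ⅙ (F = 1/6 = ⅙ ≈ 0.16667)
W = 6 (W = -4 + 10 = 6)
M = 14 (M = 8 + 1*6 = 8 + 6 = 14)
((-4*1)*F)*(-106) + M = (-4*1*(⅙))*(-106) + 14 = -4*⅙*(-106) + 14 = -⅔*(-106) + 14 = 212/3 + 14 = 254/3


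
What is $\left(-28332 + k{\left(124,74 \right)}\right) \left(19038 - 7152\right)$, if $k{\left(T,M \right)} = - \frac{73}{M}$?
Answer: $- \frac{12460337463}{37} \approx -3.3677 \cdot 10^{8}$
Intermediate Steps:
$\left(-28332 + k{\left(124,74 \right)}\right) \left(19038 - 7152\right) = \left(-28332 - \frac{73}{74}\right) \left(19038 - 7152\right) = \left(-28332 - \frac{73}{74}\right) 11886 = \left(- \frac{2096641}{74}\right) 11886 = - \frac{12460337463}{37}$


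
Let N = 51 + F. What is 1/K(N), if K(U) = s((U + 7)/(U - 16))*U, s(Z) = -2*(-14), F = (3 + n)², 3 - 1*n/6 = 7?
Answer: 1/13776 ≈ 7.2590e-5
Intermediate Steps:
n = -24 (n = 18 - 6*7 = 18 - 42 = -24)
F = 441 (F = (3 - 24)² = (-21)² = 441)
s(Z) = 28
N = 492 (N = 51 + 441 = 492)
K(U) = 28*U
1/K(N) = 1/(28*492) = 1/13776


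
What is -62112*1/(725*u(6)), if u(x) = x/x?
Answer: -62112/725 ≈ -85.672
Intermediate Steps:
u(x) = 1
-62112*1/(725*u(6)) = -62112/((1*(-25))*(-29)) = -62112/((-25*(-29))) = -62112/725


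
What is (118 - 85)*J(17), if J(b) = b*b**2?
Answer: 162129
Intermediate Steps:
J(b) = b**3
(118 - 85)*J(17) = (118 - 85)*17**3 = 33*4913 = 162129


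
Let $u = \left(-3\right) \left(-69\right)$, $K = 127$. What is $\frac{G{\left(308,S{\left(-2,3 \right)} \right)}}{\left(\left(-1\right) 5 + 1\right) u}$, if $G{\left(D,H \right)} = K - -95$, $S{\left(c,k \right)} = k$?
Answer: $- \frac{37}{138} \approx -0.26812$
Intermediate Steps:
$G{\left(D,H \right)} = 222$ ($G{\left(D,H \right)} = 127 - -95 = 127 + 95 = 222$)
$u = 207$
$\frac{G{\left(308,S{\left(-2,3 \right)} \right)}}{\left(\left(-1\right) 5 + 1\right) u} = \frac{222}{\left(\left(-1\right) 5 + 1\right) 207} = \frac{222}{\left(-5 + 1\right) 207} = \frac{222}{\left(-4\right) 207} = \frac{222}{-828} = 222 \left(- \frac{1}{828}\right) = - \frac{37}{138}$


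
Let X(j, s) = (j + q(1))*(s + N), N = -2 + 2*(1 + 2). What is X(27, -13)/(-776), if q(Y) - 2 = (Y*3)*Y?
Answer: 36/97 ≈ 0.37113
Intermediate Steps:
q(Y) = 2 + 3*Y**2 (q(Y) = 2 + (Y*3)*Y = 2 + (3*Y)*Y = 2 + 3*Y**2)
N = 4 (N = -2 + 2*3 = -2 + 6 = 4)
X(j, s) = (4 + s)*(5 + j) (X(j, s) = (j + (2 + 3*1**2))*(s + 4) = (j + (2 + 3*1))*(4 + s) = (j + (2 + 3))*(4 + s) = (j + 5)*(4 + s) = (5 + j)*(4 + s) = (4 + s)*(5 + j))
X(27, -13)/(-776) = (20 + 4*27 + 5*(-13) + 27*(-13))/(-776) = (20 + 108 - 65 - 351)*(-1/776) = -288*(-1/776) = 36/97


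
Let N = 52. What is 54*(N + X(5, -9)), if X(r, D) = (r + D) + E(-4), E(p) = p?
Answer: 2376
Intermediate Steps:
X(r, D) = -4 + D + r (X(r, D) = (r + D) - 4 = (D + r) - 4 = -4 + D + r)
54*(N + X(5, -9)) = 54*(52 + (-4 - 9 + 5)) = 54*(52 - 8) = 54*44 = 2376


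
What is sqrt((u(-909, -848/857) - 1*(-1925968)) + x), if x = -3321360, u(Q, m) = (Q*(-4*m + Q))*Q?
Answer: I*sqrt(550259771703365)/857 ≈ 27372.0*I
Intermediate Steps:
u(Q, m) = Q**2*(Q - 4*m) (u(Q, m) = (Q*(Q - 4*m))*Q = Q**2*(Q - 4*m))
sqrt((u(-909, -848/857) - 1*(-1925968)) + x) = sqrt(((-909)**2*(-909 - (-3392)/857) - 1*(-1925968)) - 3321360) = sqrt((826281*(-909 - (-3392)/857) + 1925968) - 3321360) = sqrt((826281*(-909 - 4*(-848/857)) + 1925968) - 3321360) = sqrt((826281*(-909 + 3392/857) + 1925968) - 3321360) = sqrt((826281*(-775621/857) + 1925968) - 3321360) = sqrt((-640880895501/857 + 1925968) - 3321360) = sqrt(-639230340925/857 - 3321360) = sqrt(-642076746445/857) = I*sqrt(550259771703365)/857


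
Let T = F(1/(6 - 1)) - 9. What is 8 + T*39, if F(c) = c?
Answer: -1676/5 ≈ -335.20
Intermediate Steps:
T = -44/5 (T = 1/(6 - 1) - 9 = 1/5 - 9 = ⅕ - 9 = -44/5 ≈ -8.8000)
8 + T*39 = 8 - 44/5*39 = 8 - 1716/5 = -1676/5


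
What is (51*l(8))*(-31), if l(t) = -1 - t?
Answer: 14229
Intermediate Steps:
(51*l(8))*(-31) = (51*(-1 - 1*8))*(-31) = (51*(-1 - 8))*(-31) = (51*(-9))*(-31) = -459*(-31) = 14229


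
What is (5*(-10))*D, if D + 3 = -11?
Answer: 700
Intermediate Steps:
D = -14 (D = -3 - 11 = -14)
(5*(-10))*D = (5*(-10))*(-14) = -50*(-14) = 700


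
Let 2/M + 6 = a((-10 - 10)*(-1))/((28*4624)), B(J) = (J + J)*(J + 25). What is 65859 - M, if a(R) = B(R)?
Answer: 6380386429/96879 ≈ 65859.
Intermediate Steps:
B(J) = 2*J*(25 + J) (B(J) = (2*J)*(25 + J) = 2*J*(25 + J))
a(R) = 2*R*(25 + R)
M = -32368/96879 (M = 2/(-6 + (2*((-10 - 10)*(-1))*(25 + (-10 - 10)*(-1)))/((28*4624))) = 2/(-6 + (2*(-20*(-1))*(25 - 20*(-1)))/129472) = 2/(-6 + (2*20*(25 + 20))*(1/129472)) = 2/(-6 + (2*20*45)*(1/129472)) = 2/(-6 + 1800*(1/129472)) = 2/(-6 + 225/16184) = 2/(-96879/16184) = 2*(-16184/96879) = -32368/96879 ≈ -0.33411)
65859 - M = 65859 - 1*(-32368/96879) = 65859 + 32368/96879 = 6380386429/96879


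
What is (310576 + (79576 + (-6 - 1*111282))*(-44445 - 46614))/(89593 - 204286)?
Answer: -2887973584/114693 ≈ -25180.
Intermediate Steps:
(310576 + (79576 + (-6 - 1*111282))*(-44445 - 46614))/(89593 - 204286) = (310576 + (79576 + (-6 - 111282))*(-91059))/(-114693) = (310576 + (79576 - 111288)*(-91059))*(-1/114693) = (310576 - 31712*(-91059))*(-1/114693) = (310576 + 2887663008)*(-1/114693) = 2887973584*(-1/114693) = -2887973584/114693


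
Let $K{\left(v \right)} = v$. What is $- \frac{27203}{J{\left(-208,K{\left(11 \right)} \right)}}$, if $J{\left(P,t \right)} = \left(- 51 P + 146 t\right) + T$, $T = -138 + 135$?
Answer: $- \frac{27203}{12211} \approx -2.2277$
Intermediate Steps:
$T = -3$
$J{\left(P,t \right)} = -3 - 51 P + 146 t$ ($J{\left(P,t \right)} = \left(- 51 P + 146 t\right) - 3 = -3 - 51 P + 146 t$)
$- \frac{27203}{J{\left(-208,K{\left(11 \right)} \right)}} = - \frac{27203}{-3 - -10608 + 146 \cdot 11} = - \frac{27203}{-3 + 10608 + 1606} = - \frac{27203}{12211}$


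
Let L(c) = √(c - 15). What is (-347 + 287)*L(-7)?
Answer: -60*I*√22 ≈ -281.42*I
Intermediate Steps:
L(c) = √(-15 + c)
(-347 + 287)*L(-7) = (-347 + 287)*√(-15 - 7) = -60*I*√22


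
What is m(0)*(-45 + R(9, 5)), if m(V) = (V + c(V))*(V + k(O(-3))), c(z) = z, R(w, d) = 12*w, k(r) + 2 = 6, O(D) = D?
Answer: 0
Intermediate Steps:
k(r) = 4 (k(r) = -2 + 6 = 4)
m(V) = 2*V*(4 + V) (m(V) = (V + V)*(V + 4) = (2*V)*(4 + V) = 2*V*(4 + V))
m(0)*(-45 + R(9, 5)) = (2*0*(4 + 0))*(-45 + 12*9) = (2*0*4)*(-45 + 108) = 0*63 = 0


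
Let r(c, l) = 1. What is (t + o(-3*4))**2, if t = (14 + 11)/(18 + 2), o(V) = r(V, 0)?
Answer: 81/16 ≈ 5.0625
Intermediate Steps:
o(V) = 1
t = 5/4 (t = 25/20 = 25*(1/20) = 5/4 ≈ 1.2500)
(t + o(-3*4))**2 = (5/4 + 1)**2 = (9/4)**2 = 81/16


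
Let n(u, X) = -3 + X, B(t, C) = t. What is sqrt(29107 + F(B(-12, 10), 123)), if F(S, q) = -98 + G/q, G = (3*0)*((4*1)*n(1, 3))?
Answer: sqrt(29009) ≈ 170.32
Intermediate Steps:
G = 0 (G = (3*0)*((4*1)*(-3 + 3)) = 0*(4*0) = 0*0 = 0)
F(S, q) = -98 (F(S, q) = -98 + 0/q = -98 + 0 = -98)
sqrt(29107 + F(B(-12, 10), 123)) = sqrt(29107 - 98) = sqrt(29009)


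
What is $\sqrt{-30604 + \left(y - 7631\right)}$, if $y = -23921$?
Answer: $2 i \sqrt{15539} \approx 249.31 i$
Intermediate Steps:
$\sqrt{-30604 + \left(y - 7631\right)} = \sqrt{-30604 - 31552} = \sqrt{-62156} = 2 i \sqrt{15539}$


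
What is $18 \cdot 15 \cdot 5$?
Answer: $1350$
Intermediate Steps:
$18 \cdot 15 \cdot 5 = 270 \cdot 5 = 1350$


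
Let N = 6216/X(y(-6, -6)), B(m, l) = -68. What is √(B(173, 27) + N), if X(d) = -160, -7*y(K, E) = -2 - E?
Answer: I*√10685/10 ≈ 10.337*I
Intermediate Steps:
y(K, E) = 2/7 + E/7 (y(K, E) = -(-2 - E)/7 = 2/7 + E/7)
N = -777/20 (N = 6216/(-160) = 6216*(-1/160) = -777/20 ≈ -38.850)
√(B(173, 27) + N) = √(-68 - 777/20) = √(-2137/20) = I*√10685/10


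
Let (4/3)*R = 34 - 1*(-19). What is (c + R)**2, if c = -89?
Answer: 38809/16 ≈ 2425.6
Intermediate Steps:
R = 159/4 (R = 3*(34 - 1*(-19))/4 = 3*(34 + 19)/4 = (3/4)*53 = 159/4 ≈ 39.750)
(c + R)**2 = (-89 + 159/4)**2 = (-197/4)**2 = 38809/16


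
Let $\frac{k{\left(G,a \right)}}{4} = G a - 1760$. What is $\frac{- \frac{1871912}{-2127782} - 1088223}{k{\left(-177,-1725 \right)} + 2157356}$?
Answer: $- \frac{1157749719737}{3587031917856} \approx -0.32276$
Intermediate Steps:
$k{\left(G,a \right)} = -7040 + 4 G a$ ($k{\left(G,a \right)} = 4 \left(G a - 1760\right) = 4 \left(-1760 + G a\right) = -7040 + 4 G a$)
$\frac{- \frac{1871912}{-2127782} - 1088223}{k{\left(-177,-1725 \right)} + 2157356} = \frac{- \frac{1871912}{-2127782} - 1088223}{\left(-7040 + 4 \left(-177\right) \left(-1725\right)\right) + 2157356} = \frac{\left(-1871912\right) \left(- \frac{1}{2127782}\right) - 1088223}{\left(-7040 + 1221300\right) + 2157356} = \frac{\frac{935956}{1063891} - 1088223}{1214260 + 2157356} = - \frac{1157749719737}{1063891 \cdot 3371616} = \left(- \frac{1157749719737}{1063891}\right) \frac{1}{3371616} = - \frac{1157749719737}{3587031917856}$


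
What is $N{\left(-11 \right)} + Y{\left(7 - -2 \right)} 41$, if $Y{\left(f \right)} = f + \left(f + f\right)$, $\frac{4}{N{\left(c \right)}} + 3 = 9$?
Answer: $\frac{3323}{3} \approx 1107.7$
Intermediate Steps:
$N{\left(c \right)} = \frac{2}{3}$ ($N{\left(c \right)} = \frac{4}{-3 + 9} = \frac{4}{6} = 4 \cdot \frac{1}{6} = \frac{2}{3}$)
$Y{\left(f \right)} = 3 f$ ($Y{\left(f \right)} = f + 2 f = 3 f$)
$N{\left(-11 \right)} + Y{\left(7 - -2 \right)} 41 = \frac{2}{3} + 3 \left(7 - -2\right) 41 = \frac{2}{3} + 3 \left(7 + 2\right) 41 = \frac{2}{3} + 3 \cdot 9 \cdot 41 = \frac{2}{3} + 27 \cdot 41 = \frac{2}{3} + 1107 = \frac{3323}{3}$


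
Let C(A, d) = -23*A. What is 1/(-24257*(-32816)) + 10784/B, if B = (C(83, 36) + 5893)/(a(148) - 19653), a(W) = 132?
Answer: -3491109207837133/66069470096 ≈ -52840.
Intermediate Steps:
B = -1328/6507 (B = (-23*83 + 5893)/(132 - 19653) = (-1909 + 5893)/(-19521) = 3984*(-1/19521) = -1328/6507 ≈ -0.20409)
1/(-24257*(-32816)) + 10784/B = 1/(-24257*(-32816)) + 10784/(-1328/6507) = -1/24257*(-1/32816) + 10784*(-6507/1328) = 1/796017712 - 4385718/83 = -3491109207837133/66069470096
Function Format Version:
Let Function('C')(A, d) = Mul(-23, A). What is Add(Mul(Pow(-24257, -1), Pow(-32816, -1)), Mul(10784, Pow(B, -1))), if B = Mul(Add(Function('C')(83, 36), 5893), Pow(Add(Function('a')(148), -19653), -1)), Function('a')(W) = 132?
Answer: Rational(-3491109207837133, 66069470096) ≈ -52840.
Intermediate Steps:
B = Rational(-1328, 6507) (B = Mul(Add(Mul(-23, 83), 5893), Pow(Add(132, -19653), -1)) = Mul(Add(-1909, 5893), Pow(-19521, -1)) = Mul(3984, Rational(-1, 19521)) = Rational(-1328, 6507) ≈ -0.20409)
Add(Mul(Pow(-24257, -1), Pow(-32816, -1)), Mul(10784, Pow(B, -1))) = Add(Mul(Pow(-24257, -1), Pow(-32816, -1)), Mul(10784, Pow(Rational(-1328, 6507), -1))) = Add(Mul(Rational(-1, 24257), Rational(-1, 32816)), Mul(10784, Rational(-6507, 1328))) = Add(Rational(1, 796017712), Rational(-4385718, 83)) = Rational(-3491109207837133, 66069470096)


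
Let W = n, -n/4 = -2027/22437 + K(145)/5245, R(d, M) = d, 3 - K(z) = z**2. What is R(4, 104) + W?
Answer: 2399937176/117682065 ≈ 20.393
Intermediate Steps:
K(z) = 3 - z**2
n = 1929208916/117682065 (n = -4*(-2027/22437 + (3 - 1*145**2)/5245) = -4*(-2027*1/22437 + (3 - 1*21025)*(1/5245)) = -4*(-2027/22437 + (3 - 21025)*(1/5245)) = -4*(-2027/22437 - 21022*1/5245) = -4*(-2027/22437 - 21022/5245) = -4*(-482302229/117682065) = 1929208916/117682065 ≈ 16.393)
W = 1929208916/117682065 ≈ 16.393
R(4, 104) + W = 4 + 1929208916/117682065 = 2399937176/117682065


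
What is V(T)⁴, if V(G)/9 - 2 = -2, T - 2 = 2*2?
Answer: 0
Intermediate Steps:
T = 6 (T = 2 + 2*2 = 2 + 4 = 6)
V(G) = 0 (V(G) = 18 + 9*(-2) = 18 - 18 = 0)
V(T)⁴ = 0⁴ = 0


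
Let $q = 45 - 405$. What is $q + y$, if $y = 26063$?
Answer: $25703$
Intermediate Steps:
$q = -360$ ($q = 45 - 405 = -360$)
$q + y = -360 + 26063 = 25703$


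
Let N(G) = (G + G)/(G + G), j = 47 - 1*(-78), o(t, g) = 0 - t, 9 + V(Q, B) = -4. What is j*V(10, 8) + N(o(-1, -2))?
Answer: -1624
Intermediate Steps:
V(Q, B) = -13 (V(Q, B) = -9 - 4 = -13)
o(t, g) = -t
j = 125 (j = 47 + 78 = 125)
N(G) = 1 (N(G) = (2*G)/((2*G)) = (2*G)*(1/(2*G)) = 1)
j*V(10, 8) + N(o(-1, -2)) = 125*(-13) + 1 = -1625 + 1 = -1624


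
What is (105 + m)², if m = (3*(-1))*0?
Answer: 11025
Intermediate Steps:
m = 0 (m = -3*0 = 0)
(105 + m)² = (105 + 0)² = 105² = 11025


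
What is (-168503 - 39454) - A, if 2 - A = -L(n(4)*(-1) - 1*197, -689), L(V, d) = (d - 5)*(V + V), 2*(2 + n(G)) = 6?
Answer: -482783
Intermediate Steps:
n(G) = 1 (n(G) = -2 + (½)*6 = -2 + 3 = 1)
L(V, d) = 2*V*(-5 + d) (L(V, d) = (-5 + d)*(2*V) = 2*V*(-5 + d))
A = 274826 (A = 2 - (-1)*2*(1*(-1) - 1*197)*(-5 - 689) = 2 - (-1)*2*(-1 - 197)*(-694) = 2 - (-1)*2*(-198)*(-694) = 2 - (-1)*274824 = 2 - 1*(-274824) = 2 + 274824 = 274826)
(-168503 - 39454) - A = (-168503 - 39454) - 1*274826 = -207957 - 274826 = -482783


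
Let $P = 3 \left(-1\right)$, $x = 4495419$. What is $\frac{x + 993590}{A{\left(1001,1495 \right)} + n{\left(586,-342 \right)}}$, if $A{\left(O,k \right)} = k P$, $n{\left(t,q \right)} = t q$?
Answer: $- \frac{5489009}{204897} \approx -26.789$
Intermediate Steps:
$n{\left(t,q \right)} = q t$
$P = -3$
$A{\left(O,k \right)} = - 3 k$ ($A{\left(O,k \right)} = k \left(-3\right) = - 3 k$)
$\frac{x + 993590}{A{\left(1001,1495 \right)} + n{\left(586,-342 \right)}} = \frac{4495419 + 993590}{\left(-3\right) 1495 - 200412} = \frac{5489009}{-4485 - 200412} = \frac{5489009}{-204897} = 5489009 \left(- \frac{1}{204897}\right) = - \frac{5489009}{204897}$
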